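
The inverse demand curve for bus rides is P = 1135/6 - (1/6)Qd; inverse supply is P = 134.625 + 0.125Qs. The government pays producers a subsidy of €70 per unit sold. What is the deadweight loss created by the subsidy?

Deadweight loss = €8400

Pre-subsidy: 1135/6 - (1/6)Q = 134.625 + 0.125Q gives Q* = 187 and P* = 158.
With the subsidy, sellers receive Ps = Pb + 70 for each unit, where Pb is the price buyers pay.
On the curves, Pb = 1135/6 - (1/6)Q and Ps = 134.625 + 0.125Q; the wedge Ps − Pb = 70 gives 134.625 + 0.125Q − (1135/6 - (1/6)Q) = 70, so Q' = 427.
Then Pb = 1135/6 − (1/6)·427 = 118 and Ps = 134.625 + 0.125·427 = 188.
The subsidy expands output by 427 − 187 = 240 past the efficient level; on those units the gap between marginal cost and willingness to pay runs from 0 up to 70.
DWL = ½ × 70 × 240 = 8400.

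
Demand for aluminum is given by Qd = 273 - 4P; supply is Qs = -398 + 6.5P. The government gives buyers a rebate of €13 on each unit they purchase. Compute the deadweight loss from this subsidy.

Pre-subsidy: 273 - 4P = -398 + 6.5P gives P* = 1342/21, Q* = 365/21.
With the rebate, buyers effectively pay Pb = Ps − 13, where Ps is the price sellers receive.
Demand in terms of Ps becomes Qd = 273 − 4(Ps − 13) = 325 - 4Ps. Setting this equal to supply: 325 - 4Ps = -398 + 6.5Ps, so Ps = 482/7.
Buyers pay Pb = 482/7 − 13 = 391/7; Q' = -398 + 6.5·(482/7) = 347/7.
The subsidy expands output by 347/7 − 365/21 = 676/21 past the efficient level; on those units the gap between marginal cost and willingness to pay runs from 0 up to 13.
DWL = ½ × 13 × 676/21 = 4394/21.

Deadweight loss = 4394/21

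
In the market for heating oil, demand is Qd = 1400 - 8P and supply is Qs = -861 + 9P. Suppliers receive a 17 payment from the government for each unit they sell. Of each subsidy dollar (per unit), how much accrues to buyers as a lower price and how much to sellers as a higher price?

Buyers gain 9 per unit; sellers gain 8 per unit

Pre-subsidy: 1400 - 8P = -861 + 9P gives P* = 133, Q* = 336.
With the subsidy, sellers receive Ps = Pb + 17 for each unit, where Pb is the price buyers pay.
Supply in terms of Pb becomes Qs = -861 + 9(Pb + 17) = -708 + 9Pb. Setting this equal to demand: 1400 - 8Pb = -708 + 9Pb, so Pb = 124.
Sellers receive Ps = 124 + 17 = 141; Q' = 1400 − 8·124 = 408.
Buyers' price falls by P* − Pb = 133 − 124 = 9; sellers' price rises by Ps − P* = 141 − 133 = 8.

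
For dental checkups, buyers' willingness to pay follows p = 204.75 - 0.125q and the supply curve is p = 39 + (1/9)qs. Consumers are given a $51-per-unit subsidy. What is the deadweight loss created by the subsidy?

Pre-subsidy: 204.75 - 0.125q = 39 + (1/9)q gives q* = 702 and p* = 117.
With the rebate, buyers effectively pay pb = ps − 51, where ps is the price sellers receive.
On the curves, pb = 204.75 - 0.125q and ps = 39 + (1/9)q; the wedge ps − pb = 51 gives 39 + (1/9)q − (204.75 - 0.125q) = 51, so q' = 918.
Then pb = 204.75 − 0.125·918 = 90 and ps = 39 + (1/9)·918 = 141.
The subsidy expands output by 918 − 702 = 216 past the efficient level; on those units the gap between marginal cost and willingness to pay runs from 0 up to 51.
DWL = ½ × 51 × 216 = 5508.

Deadweight loss = $5508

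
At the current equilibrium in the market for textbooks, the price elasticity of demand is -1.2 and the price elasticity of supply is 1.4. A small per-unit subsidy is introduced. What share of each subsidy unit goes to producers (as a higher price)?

Producer share = 6/13

For a small subsidy around the equilibrium, the benefit split depends on the relative slopes, which at a point are proportional to the elasticities.
Buyer share = εs/(εs + |εd|) = 1.4/(1.4 + 1.2) = 7/13; seller share = |εd|/(εs + |εd|) = 6/13.
So producers capture 6/13 of the subsidy.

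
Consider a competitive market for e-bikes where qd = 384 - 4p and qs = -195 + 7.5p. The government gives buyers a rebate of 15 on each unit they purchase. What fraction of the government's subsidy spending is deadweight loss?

DWL / government spending = 3/34

Pre-subsidy: 384 - 4p = -195 + 7.5p gives p* = 1158/23, q* = 4200/23.
With the rebate, buyers effectively pay pb = ps − 15, where ps is the price sellers receive.
Demand in terms of ps becomes qd = 384 − 4(ps − 15) = 444 - 4ps. Setting this equal to supply: 444 - 4ps = -195 + 7.5ps, so ps = 1278/23.
Buyers pay pb = 1278/23 − 15 = 933/23; q' = -195 + 7.5·(1278/23) = 5100/23.
ΔCS = ½(4200/23 + 5100/23)(1158/23 − 933/23) = 1046250/529; ΔPS = ½(4200/23 + 5100/23)(1278/23 − 1158/23) = 558000/529.
Government spending = 15 × 5100/23 = 76500/23.
DWL = ½ × 15 × (5100/23 − 4200/23) = 6750/23; fraction = (6750/23) / (76500/23) = 3/34.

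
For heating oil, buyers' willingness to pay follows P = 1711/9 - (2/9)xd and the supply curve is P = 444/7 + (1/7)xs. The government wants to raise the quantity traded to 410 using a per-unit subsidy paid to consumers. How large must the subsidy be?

Required subsidy s = 23 per unit

At x = 410, from the demand curve buyers pay Pb = 1711/9 − (2/9)·410 = 99; from the supply curve sellers need Ps = 444/7 + (1/7)·410 = 122.
The subsidy must fill the gap: s = Ps − Pb = 122 − 99 = 23.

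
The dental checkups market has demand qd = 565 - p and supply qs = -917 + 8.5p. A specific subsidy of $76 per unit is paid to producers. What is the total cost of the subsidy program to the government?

Pre-subsidy: 565 - p = -917 + 8.5p gives p* = 156, q* = 409.
With the subsidy, sellers receive ps = pb + 76 for each unit, where pb is the price buyers pay.
Supply in terms of pb becomes qs = -917 + 8.5(pb + 76) = -271 + 8.5pb. Setting this equal to demand: 565 - pb = -271 + 8.5pb, so pb = 88.
Sellers receive ps = 88 + 76 = 164; q' = 565 − 1·88 = 477.
Government outlay = subsidy × quantity = 76 × 477 = 36252.

Government cost = $36252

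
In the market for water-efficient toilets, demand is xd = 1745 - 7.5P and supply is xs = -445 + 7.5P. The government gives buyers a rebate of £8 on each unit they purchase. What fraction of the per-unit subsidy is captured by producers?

Producer share = 0.5

Pre-subsidy: 1745 - 7.5P = -445 + 7.5P gives P* = 146, x* = 650.
With the rebate, buyers effectively pay Pb = Ps − 8, where Ps is the price sellers receive.
Demand in terms of Ps becomes xd = 1745 − 7.5(Ps − 8) = 1805 - 7.5Ps. Setting this equal to supply: 1805 - 7.5Ps = -445 + 7.5Ps, so Ps = 150.
Buyers pay Pb = 150 − 8 = 142; x' = -445 + 7.5·150 = 680.
Buyers' price falls by P* − Pb = 146 − 142 = 4; sellers' price rises by Ps − P* = 150 − 146 = 4.
So producers capture 4/8 = 0.5 of each unit of subsidy.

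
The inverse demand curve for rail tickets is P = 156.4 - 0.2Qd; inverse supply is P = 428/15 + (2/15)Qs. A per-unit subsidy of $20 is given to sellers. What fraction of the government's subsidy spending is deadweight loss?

DWL / government spending = 75/1109

Pre-subsidy: 156.4 - 0.2Q = 428/15 + (2/15)Q gives Q* = 383.6 and P* = 79.68.
With the subsidy, sellers receive Ps = Pb + 20 for each unit, where Pb is the price buyers pay.
On the curves, Pb = 156.4 - 0.2Q and Ps = 428/15 + (2/15)Q; the wedge Ps − Pb = 20 gives 428/15 + (2/15)Q − (156.4 - 0.2Q) = 20, so Q' = 443.6.
Then Pb = 156.4 − 0.2·443.6 = 67.68 and Ps = 428/15 + (2/15)·443.6 = 87.68.
ΔCS = ½(383.6 + 443.6)(79.68 − 67.68) = 4963.2; ΔPS = ½(383.6 + 443.6)(87.68 − 79.68) = 3308.8.
Government spending = 20 × 443.6 = 8872.
DWL = ½ × 20 × (443.6 − 383.6) = 600; fraction = 600 / 8872 = 75/1109.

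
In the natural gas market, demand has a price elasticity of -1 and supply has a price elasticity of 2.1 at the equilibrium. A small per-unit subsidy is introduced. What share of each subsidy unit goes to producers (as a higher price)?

For a small subsidy around the equilibrium, the benefit split depends on the relative slopes, which at a point are proportional to the elasticities.
Buyer share = εs/(εs + |εd|) = 2.1/(2.1 + 1) = 21/31; seller share = |εd|/(εs + |εd|) = 10/31.
So producers capture 10/31 of the subsidy.

Producer share = 10/31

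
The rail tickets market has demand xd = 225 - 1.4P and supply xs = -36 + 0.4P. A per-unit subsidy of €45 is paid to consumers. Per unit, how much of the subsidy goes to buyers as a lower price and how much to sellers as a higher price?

Pre-subsidy: 225 - 1.4P = -36 + 0.4P gives P* = 145, x* = 22.
With the rebate, buyers effectively pay Pb = Ps − 45, where Ps is the price sellers receive.
Demand in terms of Ps becomes xd = 225 − 1.4(Ps − 45) = 288 - 1.4Ps. Setting this equal to supply: 288 - 1.4Ps = -36 + 0.4Ps, so Ps = 180.
Buyers pay Pb = 180 − 45 = 135; x' = -36 + 0.4·180 = 36.
Buyers' price falls by P* − Pb = 145 − 135 = 10; sellers' price rises by Ps − P* = 180 − 145 = 35.

Buyers gain €10 per unit; sellers gain €35 per unit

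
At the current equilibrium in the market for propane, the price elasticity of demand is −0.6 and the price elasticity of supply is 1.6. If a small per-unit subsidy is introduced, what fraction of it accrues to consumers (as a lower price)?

Consumer share = 8/11

For a small subsidy around the equilibrium, the benefit split depends on the relative slopes, which at a point are proportional to the elasticities.
Buyer share = εs/(εs + |εd|) = 1.6/(1.6 + 0.6) = 8/11; seller share = |εd|/(εs + |εd|) = 3/11.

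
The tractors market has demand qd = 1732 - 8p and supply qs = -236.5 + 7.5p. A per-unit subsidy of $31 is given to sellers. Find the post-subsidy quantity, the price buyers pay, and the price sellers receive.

Pre-subsidy: 1732 - 8p = -236.5 + 7.5p gives p* = 127, q* = 716.
With the subsidy, sellers receive ps = pb + 31 for each unit, where pb is the price buyers pay.
Supply in terms of pb becomes qs = -236.5 + 7.5(pb + 31) = -4 + 7.5pb. Setting this equal to demand: 1732 - 8pb = -4 + 7.5pb, so pb = 112.
Sellers receive ps = 112 + 31 = 143; q' = 1732 − 8·112 = 836.

q' = 836; buyers pay $112; sellers receive $143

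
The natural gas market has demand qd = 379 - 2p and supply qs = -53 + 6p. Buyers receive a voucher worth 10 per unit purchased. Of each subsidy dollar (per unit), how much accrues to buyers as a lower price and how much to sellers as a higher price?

Buyers gain 7.5 per unit; sellers gain 2.5 per unit

Pre-subsidy: 379 - 2p = -53 + 6p gives p* = 54, q* = 271.
With the rebate, buyers effectively pay pb = ps − 10, where ps is the price sellers receive.
Demand in terms of ps becomes qd = 379 − 2(ps − 10) = 399 - 2ps. Setting this equal to supply: 399 - 2ps = -53 + 6ps, so ps = 56.5.
Buyers pay pb = 56.5 − 10 = 46.5; q' = -53 + 6·56.5 = 286.
Buyers' price falls by p* − pb = 54 − 46.5 = 7.5; sellers' price rises by ps − p* = 56.5 − 54 = 2.5.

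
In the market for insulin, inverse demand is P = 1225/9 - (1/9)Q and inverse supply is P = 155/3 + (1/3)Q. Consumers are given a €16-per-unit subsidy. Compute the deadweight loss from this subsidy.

Deadweight loss = €288

Pre-subsidy: 1225/9 - (1/9)Q = 155/3 + (1/3)Q gives Q* = 190 and P* = 115.
With the rebate, buyers effectively pay Pb = Ps − 16, where Ps is the price sellers receive.
On the curves, Pb = 1225/9 - (1/9)Q and Ps = 155/3 + (1/3)Q; the wedge Ps − Pb = 16 gives 155/3 + (1/3)Q − (1225/9 - (1/9)Q) = 16, so Q' = 226.
Then Pb = 1225/9 − (1/9)·226 = 111 and Ps = 155/3 + (1/3)·226 = 127.
The subsidy expands output by 226 − 190 = 36 past the efficient level; on those units the gap between marginal cost and willingness to pay runs from 0 up to 16.
DWL = ½ × 16 × 36 = 288.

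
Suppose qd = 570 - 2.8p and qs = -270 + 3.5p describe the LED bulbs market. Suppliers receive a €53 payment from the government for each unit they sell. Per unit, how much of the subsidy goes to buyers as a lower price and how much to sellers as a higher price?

Pre-subsidy: 570 - 2.8p = -270 + 3.5p gives p* = 400/3, q* = 590/3.
With the subsidy, sellers receive ps = pb + 53 for each unit, where pb is the price buyers pay.
Supply in terms of pb becomes qs = -270 + 3.5(pb + 53) = -84.5 + 3.5pb. Setting this equal to demand: 570 - 2.8pb = -84.5 + 3.5pb, so pb = 935/9.
Sellers receive ps = 935/9 + 53 = 1412/9; q' = 570 − 2.8·(935/9) = 2512/9.
Buyers' price falls by p* − pb = 400/3 − 935/9 = 265/9; sellers' price rises by ps − p* = 1412/9 − 400/3 = 212/9.

Buyers gain 265/9 per unit; sellers gain 212/9 per unit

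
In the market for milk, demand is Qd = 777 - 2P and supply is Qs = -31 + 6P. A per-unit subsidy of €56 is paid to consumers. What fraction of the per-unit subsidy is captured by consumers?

Pre-subsidy: 777 - 2P = -31 + 6P gives P* = 101, Q* = 575.
With the rebate, buyers effectively pay Pb = Ps − 56, where Ps is the price sellers receive.
Demand in terms of Ps becomes Qd = 777 − 2(Ps − 56) = 889 - 2Ps. Setting this equal to supply: 889 - 2Ps = -31 + 6Ps, so Ps = 115.
Buyers pay Pb = 115 − 56 = 59; Q' = -31 + 6·115 = 659.
Buyers' price falls by P* − Pb = 101 − 59 = 42; sellers' price rises by Ps − P* = 115 − 101 = 14.
So consumers capture 42/56 = 0.75 of each unit of subsidy.

Consumer share = 0.75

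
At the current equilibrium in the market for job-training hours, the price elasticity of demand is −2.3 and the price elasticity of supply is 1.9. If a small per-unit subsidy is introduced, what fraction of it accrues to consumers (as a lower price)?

Consumer share = 19/42

For a small subsidy around the equilibrium, the benefit split depends on the relative slopes, which at a point are proportional to the elasticities.
Buyer share = εs/(εs + |εd|) = 1.9/(1.9 + 2.3) = 19/42; seller share = |εd|/(εs + |εd|) = 23/42.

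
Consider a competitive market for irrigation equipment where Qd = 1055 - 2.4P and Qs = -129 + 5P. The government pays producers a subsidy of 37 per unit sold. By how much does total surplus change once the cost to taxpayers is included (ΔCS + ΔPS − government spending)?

Pre-subsidy: 1055 - 2.4P = -129 + 5P gives P* = 160, Q* = 671.
With the subsidy, sellers receive Ps = Pb + 37 for each unit, where Pb is the price buyers pay.
Supply in terms of Pb becomes Qs = -129 + 5(Pb + 37) = 56 + 5Pb. Setting this equal to demand: 1055 - 2.4Pb = 56 + 5Pb, so Pb = 135.
Sellers receive Ps = 135 + 37 = 172; Q' = 1055 − 2.4·135 = 731.
ΔCS = ½(671 + 731)(160 − 135) = 17525; ΔPS = ½(671 + 731)(172 − 160) = 8412.
Government spending = 37 × 731 = 27047.
Net change = 17525 + 8412 − 27047 = -1110. The loss equals the DWL triangle ½·37·60.

Net change in total surplus = -1110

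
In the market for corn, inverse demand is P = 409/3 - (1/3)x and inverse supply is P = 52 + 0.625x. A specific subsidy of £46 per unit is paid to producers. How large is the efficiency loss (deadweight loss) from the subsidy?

Deadweight loss = £1104

Pre-subsidy: 409/3 - (1/3)x = 52 + 0.625x gives x* = 88 and P* = 107.
With the subsidy, sellers receive Ps = Pb + 46 for each unit, where Pb is the price buyers pay.
On the curves, Pb = 409/3 - (1/3)x and Ps = 52 + 0.625x; the wedge Ps − Pb = 46 gives 52 + 0.625x − (409/3 - (1/3)x) = 46, so x' = 136.
Then Pb = 409/3 − (1/3)·136 = 91 and Ps = 52 + 0.625·136 = 137.
The subsidy expands output by 136 − 88 = 48 past the efficient level; on those units the gap between marginal cost and willingness to pay runs from 0 up to 46.
DWL = ½ × 46 × 48 = 1104.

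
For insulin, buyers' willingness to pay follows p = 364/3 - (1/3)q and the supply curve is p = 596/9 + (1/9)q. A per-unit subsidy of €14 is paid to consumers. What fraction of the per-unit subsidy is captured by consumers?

Pre-subsidy: 364/3 - (1/3)q = 596/9 + (1/9)q gives q* = 124 and p* = 80.
With the rebate, buyers effectively pay pb = ps − 14, where ps is the price sellers receive.
On the curves, pb = 364/3 - (1/3)q and ps = 596/9 + (1/9)q; the wedge ps − pb = 14 gives 596/9 + (1/9)q − (364/3 - (1/3)q) = 14, so q' = 155.5.
Then pb = 364/3 − (1/3)·155.5 = 69.5 and ps = 596/9 + (1/9)·155.5 = 83.5.
Buyers' price falls by p* − pb = 80 − 69.5 = 10.5; sellers' price rises by ps − p* = 83.5 − 80 = 3.5.
So consumers capture 10.5/14 = 0.75 of each unit of subsidy.

Consumer share = 0.75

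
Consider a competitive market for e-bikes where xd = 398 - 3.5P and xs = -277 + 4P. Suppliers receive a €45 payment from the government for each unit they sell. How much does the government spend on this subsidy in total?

Government cost = €7515

Pre-subsidy: 398 - 3.5P = -277 + 4P gives P* = 90, x* = 83.
With the subsidy, sellers receive Ps = Pb + 45 for each unit, where Pb is the price buyers pay.
Supply in terms of Pb becomes xs = -277 + 4(Pb + 45) = -97 + 4Pb. Setting this equal to demand: 398 - 3.5Pb = -97 + 4Pb, so Pb = 66.
Sellers receive Ps = 66 + 45 = 111; x' = 398 − 3.5·66 = 167.
Government outlay = subsidy × quantity = 45 × 167 = 7515.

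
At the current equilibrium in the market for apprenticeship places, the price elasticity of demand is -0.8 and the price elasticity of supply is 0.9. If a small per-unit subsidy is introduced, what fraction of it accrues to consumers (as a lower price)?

Consumer share = 9/17

For a small subsidy around the equilibrium, the benefit split depends on the relative slopes, which at a point are proportional to the elasticities.
Buyer share = εs/(εs + |εd|) = 0.9/(0.9 + 0.8) = 9/17; seller share = |εd|/(εs + |εd|) = 8/17.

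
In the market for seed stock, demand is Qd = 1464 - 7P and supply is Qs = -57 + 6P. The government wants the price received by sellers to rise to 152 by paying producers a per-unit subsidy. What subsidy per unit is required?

At a seller price of 152, quantity supplied is -57 + 6·152 = 855.
Buyers absorb 855 only when they pay Pb with 1464 − 7·Pb = 855, i.e. Pb = 87.
s = Ps − Pb = 152 − 87 = 65.

Required subsidy s = 65 per unit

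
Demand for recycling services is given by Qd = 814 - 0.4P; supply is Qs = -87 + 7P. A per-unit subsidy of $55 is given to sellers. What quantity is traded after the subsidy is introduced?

Pre-subsidy: 814 - 0.4P = -87 + 7P gives P* = 4505/37, Q* = 28316/37.
With the subsidy, sellers receive Ps = Pb + 55 for each unit, where Pb is the price buyers pay.
Supply in terms of Pb becomes Qs = -87 + 7(Pb + 55) = 298 + 7Pb. Setting this equal to demand: 814 - 0.4Pb = 298 + 7Pb, so Pb = 2580/37.
Sellers receive Ps = 2580/37 + 55 = 4615/37; Q' = 814 − 0.4·(2580/37) = 29086/37.

Q' = 29086/37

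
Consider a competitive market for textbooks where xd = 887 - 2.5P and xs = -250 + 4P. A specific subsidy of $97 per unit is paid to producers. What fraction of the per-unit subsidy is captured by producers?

Producer share = 5/13

Pre-subsidy: 887 - 2.5P = -250 + 4P gives P* = 2274/13, x* = 5846/13.
With the subsidy, sellers receive Ps = Pb + 97 for each unit, where Pb is the price buyers pay.
Supply in terms of Pb becomes xs = -250 + 4(Pb + 97) = 138 + 4Pb. Setting this equal to demand: 887 - 2.5Pb = 138 + 4Pb, so Pb = 1498/13.
Sellers receive Ps = 1498/13 + 97 = 2759/13; x' = 887 − 2.5·(1498/13) = 7786/13.
Buyers' price falls by P* − Pb = 2274/13 − 1498/13 = 776/13; sellers' price rises by Ps − P* = 2759/13 − 2274/13 = 485/13.
So producers capture (485/13)/97 = 5/13 of each unit of subsidy.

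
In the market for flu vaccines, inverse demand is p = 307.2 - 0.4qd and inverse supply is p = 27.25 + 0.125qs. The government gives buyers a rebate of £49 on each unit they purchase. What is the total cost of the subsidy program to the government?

Pre-subsidy: 307.2 - 0.4q = 27.25 + 0.125q gives q* = 11198/21 and p* = 1972/21.
With the rebate, buyers effectively pay pb = ps − 49, where ps is the price sellers receive.
On the curves, pb = 307.2 - 0.4q and ps = 27.25 + 0.125q; the wedge ps − pb = 49 gives 27.25 + 0.125q − (307.2 - 0.4q) = 49, so q' = 4386/7.
Then pb = 307.2 − 0.4·(4386/7) = 396/7 and ps = 27.25 + 0.125·(4386/7) = 739/7.
Government outlay = subsidy × quantity = 49 × 4386/7 = 30702.

Government cost = £30702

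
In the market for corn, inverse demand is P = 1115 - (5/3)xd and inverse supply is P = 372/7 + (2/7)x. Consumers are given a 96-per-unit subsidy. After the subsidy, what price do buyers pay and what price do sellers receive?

Pre-subsidy: 1115 - (5/3)x = 372/7 + (2/7)x gives x* = 22299/41 and P* = 8550/41.
With the rebate, buyers effectively pay Pb = Ps − 96, where Ps is the price sellers receive.
On the curves, Pb = 1115 - (5/3)x and Ps = 372/7 + (2/7)x; the wedge Ps − Pb = 96 gives 372/7 + (2/7)x − (1115 - (5/3)x) = 96, so x' = 24315/41.
Then Pb = 1115 − (5/3)·(24315/41) = 5190/41 and Ps = 372/7 + (2/7)·(24315/41) = 9126/41.

Buyers pay 5190/41; sellers receive 9126/41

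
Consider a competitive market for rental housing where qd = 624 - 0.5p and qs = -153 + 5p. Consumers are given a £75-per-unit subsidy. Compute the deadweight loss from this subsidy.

Deadweight loss = 28125/22

Pre-subsidy: 624 - 0.5p = -153 + 5p gives p* = 1554/11, q* = 6087/11.
With the rebate, buyers effectively pay pb = ps − 75, where ps is the price sellers receive.
Demand in terms of ps becomes qd = 624 − 0.5(ps − 75) = 661.5 - 0.5ps. Setting this equal to supply: 661.5 - 0.5ps = -153 + 5ps, so ps = 1629/11.
Buyers pay pb = 1629/11 − 75 = 804/11; q' = -153 + 5·(1629/11) = 6462/11.
The subsidy expands output by 6462/11 − 6087/11 = 375/11 past the efficient level; on those units the gap between marginal cost and willingness to pay runs from 0 up to 75.
DWL = ½ × 75 × 375/11 = 28125/22.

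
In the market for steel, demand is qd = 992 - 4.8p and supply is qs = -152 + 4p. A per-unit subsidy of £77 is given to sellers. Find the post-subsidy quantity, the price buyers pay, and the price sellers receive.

Pre-subsidy: 992 - 4.8p = -152 + 4p gives p* = 130, q* = 368.
With the subsidy, sellers receive ps = pb + 77 for each unit, where pb is the price buyers pay.
Supply in terms of pb becomes qs = -152 + 4(pb + 77) = 156 + 4pb. Setting this equal to demand: 992 - 4.8pb = 156 + 4pb, so pb = 95.
Sellers receive ps = 95 + 77 = 172; q' = 992 − 4.8·95 = 536.

q' = 536; buyers pay £95; sellers receive £172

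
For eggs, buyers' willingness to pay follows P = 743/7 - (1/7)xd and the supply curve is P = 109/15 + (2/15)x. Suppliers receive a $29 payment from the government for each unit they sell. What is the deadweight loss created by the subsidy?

Deadweight loss = $1522.5

Pre-subsidy: 743/7 - (1/7)x = 109/15 + (2/15)x gives x* = 358 and P* = 55.
With the subsidy, sellers receive Ps = Pb + 29 for each unit, where Pb is the price buyers pay.
On the curves, Pb = 743/7 - (1/7)x and Ps = 109/15 + (2/15)x; the wedge Ps − Pb = 29 gives 109/15 + (2/15)x − (743/7 - (1/7)x) = 29, so x' = 463.
Then Pb = 743/7 − (1/7)·463 = 40 and Ps = 109/15 + (2/15)·463 = 69.
The subsidy expands output by 463 − 358 = 105 past the efficient level; on those units the gap between marginal cost and willingness to pay runs from 0 up to 29.
DWL = ½ × 29 × 105 = 1522.5.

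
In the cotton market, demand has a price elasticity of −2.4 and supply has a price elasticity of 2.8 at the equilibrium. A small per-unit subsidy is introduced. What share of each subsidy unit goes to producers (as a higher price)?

For a small subsidy around the equilibrium, the benefit split depends on the relative slopes, which at a point are proportional to the elasticities.
Buyer share = εs/(εs + |εd|) = 2.8/(2.8 + 2.4) = 7/13; seller share = |εd|/(εs + |εd|) = 6/13.
So producers capture 6/13 of the subsidy.

Producer share = 6/13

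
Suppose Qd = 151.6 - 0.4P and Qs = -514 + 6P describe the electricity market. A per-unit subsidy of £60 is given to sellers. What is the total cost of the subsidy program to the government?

Government cost = £7950

Pre-subsidy: 151.6 - 0.4P = -514 + 6P gives P* = 104, Q* = 110.
With the subsidy, sellers receive Ps = Pb + 60 for each unit, where Pb is the price buyers pay.
Supply in terms of Pb becomes Qs = -514 + 6(Pb + 60) = -154 + 6Pb. Setting this equal to demand: 151.6 - 0.4Pb = -154 + 6Pb, so Pb = 47.75.
Sellers receive Ps = 47.75 + 60 = 107.75; Q' = 151.6 − 0.4·47.75 = 132.5.
Government outlay = subsidy × quantity = 60 × 132.5 = 7950.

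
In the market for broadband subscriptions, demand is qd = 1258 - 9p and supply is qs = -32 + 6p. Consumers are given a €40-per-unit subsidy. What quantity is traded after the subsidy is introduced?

q' = 628

Pre-subsidy: 1258 - 9p = -32 + 6p gives p* = 86, q* = 484.
With the rebate, buyers effectively pay pb = ps − 40, where ps is the price sellers receive.
Demand in terms of ps becomes qd = 1258 − 9(ps − 40) = 1618 - 9ps. Setting this equal to supply: 1618 - 9ps = -32 + 6ps, so ps = 110.
Buyers pay pb = 110 − 40 = 70; q' = -32 + 6·110 = 628.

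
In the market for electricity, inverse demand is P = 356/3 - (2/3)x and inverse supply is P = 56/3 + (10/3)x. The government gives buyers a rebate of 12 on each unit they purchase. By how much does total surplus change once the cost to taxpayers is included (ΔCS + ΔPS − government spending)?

Pre-subsidy: 356/3 - (2/3)x = 56/3 + (10/3)x gives x* = 25 and P* = 102.
With the rebate, buyers effectively pay Pb = Ps − 12, where Ps is the price sellers receive.
On the curves, Pb = 356/3 - (2/3)x and Ps = 56/3 + (10/3)x; the wedge Ps − Pb = 12 gives 56/3 + (10/3)x − (356/3 - (2/3)x) = 12, so x' = 28.
Then Pb = 356/3 − (2/3)·28 = 100 and Ps = 56/3 + (10/3)·28 = 112.
ΔCS = ½(25 + 28)(102 − 100) = 53; ΔPS = ½(25 + 28)(112 − 102) = 265.
Government spending = 12 × 28 = 336.
Net change = 53 + 265 − 336 = -18. The loss equals the DWL triangle ½·12·3.

Net change in total surplus = -18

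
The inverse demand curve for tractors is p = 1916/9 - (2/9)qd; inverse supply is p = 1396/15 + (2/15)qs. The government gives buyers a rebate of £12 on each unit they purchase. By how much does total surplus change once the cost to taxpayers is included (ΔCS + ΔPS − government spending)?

Net change in total surplus = -£202.5

Pre-subsidy: 1916/9 - (2/9)q = 1396/15 + (2/15)q gives q* = 337 and p* = 138.
With the rebate, buyers effectively pay pb = ps − 12, where ps is the price sellers receive.
On the curves, pb = 1916/9 - (2/9)q and ps = 1396/15 + (2/15)q; the wedge ps − pb = 12 gives 1396/15 + (2/15)q − (1916/9 - (2/9)q) = 12, so q' = 370.75.
Then pb = 1916/9 − (2/9)·370.75 = 130.5 and ps = 1396/15 + (2/15)·370.75 = 142.5.
ΔCS = ½(337 + 370.75)(138 − 130.5) = 2654.0625; ΔPS = ½(337 + 370.75)(142.5 − 138) = 1592.4375.
Government spending = 12 × 370.75 = 4449.
Net change = 2654.0625 + 1592.4375 − 4449 = -202.5. The loss equals the DWL triangle ½·12·33.75.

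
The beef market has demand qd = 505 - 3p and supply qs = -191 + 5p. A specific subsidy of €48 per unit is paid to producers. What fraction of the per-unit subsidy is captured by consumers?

Pre-subsidy: 505 - 3p = -191 + 5p gives p* = 87, q* = 244.
With the subsidy, sellers receive ps = pb + 48 for each unit, where pb is the price buyers pay.
Supply in terms of pb becomes qs = -191 + 5(pb + 48) = 49 + 5pb. Setting this equal to demand: 505 - 3pb = 49 + 5pb, so pb = 57.
Sellers receive ps = 57 + 48 = 105; q' = 505 − 3·57 = 334.
Buyers' price falls by p* − pb = 87 − 57 = 30; sellers' price rises by ps − p* = 105 − 87 = 18.
So consumers capture 30/48 = 0.625 of each unit of subsidy.

Consumer share = 0.625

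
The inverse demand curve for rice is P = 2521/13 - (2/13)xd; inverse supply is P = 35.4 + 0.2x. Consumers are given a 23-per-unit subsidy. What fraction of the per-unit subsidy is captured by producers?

Producer share = 13/23

Pre-subsidy: 2521/13 - (2/13)x = 35.4 + 0.2x gives x* = 448 and P* = 125.
With the rebate, buyers effectively pay Pb = Ps − 23, where Ps is the price sellers receive.
On the curves, Pb = 2521/13 - (2/13)x and Ps = 35.4 + 0.2x; the wedge Ps − Pb = 23 gives 35.4 + 0.2x − (2521/13 - (2/13)x) = 23, so x' = 513.
Then Pb = 2521/13 − (2/13)·513 = 115 and Ps = 35.4 + 0.2·513 = 138.
Buyers' price falls by P* − Pb = 125 − 115 = 10; sellers' price rises by Ps − P* = 138 − 125 = 13.
So producers capture 13/23 = 13/23 of each unit of subsidy.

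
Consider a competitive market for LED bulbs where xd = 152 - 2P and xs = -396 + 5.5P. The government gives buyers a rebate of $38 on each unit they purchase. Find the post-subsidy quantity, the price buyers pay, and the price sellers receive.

Pre-subsidy: 152 - 2P = -396 + 5.5P gives P* = 1096/15, x* = 88/15.
With the rebate, buyers effectively pay Pb = Ps − 38, where Ps is the price sellers receive.
Demand in terms of Ps becomes xd = 152 − 2(Ps − 38) = 228 - 2Ps. Setting this equal to supply: 228 - 2Ps = -396 + 5.5Ps, so Ps = 83.2.
Buyers pay Pb = 83.2 − 38 = 45.2; x' = -396 + 5.5·83.2 = 61.6.

x' = 61.6; buyers pay $45.2; sellers receive $83.2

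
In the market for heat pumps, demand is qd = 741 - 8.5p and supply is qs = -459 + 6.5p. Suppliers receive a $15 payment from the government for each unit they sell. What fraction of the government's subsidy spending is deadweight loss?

Pre-subsidy: 741 - 8.5p = -459 + 6.5p gives p* = 80, q* = 61.
With the subsidy, sellers receive ps = pb + 15 for each unit, where pb is the price buyers pay.
Supply in terms of pb becomes qs = -459 + 6.5(pb + 15) = -361.5 + 6.5pb. Setting this equal to demand: 741 - 8.5pb = -361.5 + 6.5pb, so pb = 73.5.
Sellers receive ps = 73.5 + 15 = 88.5; q' = 741 − 8.5·73.5 = 116.25.
ΔCS = ½(61 + 116.25)(80 − 73.5) = 576.0625; ΔPS = ½(61 + 116.25)(88.5 − 80) = 753.3125.
Government spending = 15 × 116.25 = 1743.75.
DWL = ½ × 15 × (116.25 − 61) = 414.375; fraction = 414.375 / 1743.75 = 221/930.

DWL / government spending = 221/930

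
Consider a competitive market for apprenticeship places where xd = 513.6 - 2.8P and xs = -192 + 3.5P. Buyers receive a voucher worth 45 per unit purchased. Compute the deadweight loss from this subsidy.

Pre-subsidy: 513.6 - 2.8P = -192 + 3.5P gives P* = 112, x* = 200.
With the rebate, buyers effectively pay Pb = Ps − 45, where Ps is the price sellers receive.
Demand in terms of Ps becomes xd = 513.6 − 2.8(Ps − 45) = 639.6 - 2.8Ps. Setting this equal to supply: 639.6 - 2.8Ps = -192 + 3.5Ps, so Ps = 132.
Buyers pay Pb = 132 − 45 = 87; x' = -192 + 3.5·132 = 270.
The subsidy expands output by 270 − 200 = 70 past the efficient level; on those units the gap between marginal cost and willingness to pay runs from 0 up to 45.
DWL = ½ × 45 × 70 = 1575.

Deadweight loss = 1575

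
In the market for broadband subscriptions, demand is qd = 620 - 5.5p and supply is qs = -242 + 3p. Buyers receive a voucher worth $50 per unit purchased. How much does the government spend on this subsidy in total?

Pre-subsidy: 620 - 5.5p = -242 + 3p gives p* = 1724/17, q* = 1058/17.
With the rebate, buyers effectively pay pb = ps − 50, where ps is the price sellers receive.
Demand in terms of ps becomes qd = 620 − 5.5(ps − 50) = 895 - 5.5ps. Setting this equal to supply: 895 - 5.5ps = -242 + 3ps, so ps = 2274/17.
Buyers pay pb = 2274/17 − 50 = 1424/17; q' = -242 + 3·(2274/17) = 2708/17.
Government outlay = subsidy × quantity = 50 × 2708/17 = 135400/17.

Government cost = 135400/17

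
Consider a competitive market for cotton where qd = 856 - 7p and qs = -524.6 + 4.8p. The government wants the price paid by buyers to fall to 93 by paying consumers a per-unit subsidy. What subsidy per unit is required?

Required subsidy s = 59 per unit

At a buyer price of 93, quantity demanded is 856 − 7·93 = 205.
Sellers supply 205 only when they receive ps with -524.6 + 4.8·ps = 205, i.e. ps = 152.
s = ps − pb = 152 − 93 = 59.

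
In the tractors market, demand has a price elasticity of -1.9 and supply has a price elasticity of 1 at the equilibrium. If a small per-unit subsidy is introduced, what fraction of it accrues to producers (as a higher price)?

Producer share = 19/29

For a small subsidy around the equilibrium, the benefit split depends on the relative slopes, which at a point are proportional to the elasticities.
Buyer share = εs/(εs + |εd|) = 1/(1 + 1.9) = 10/29; seller share = |εd|/(εs + |εd|) = 19/29.
So producers capture 19/29 of the subsidy.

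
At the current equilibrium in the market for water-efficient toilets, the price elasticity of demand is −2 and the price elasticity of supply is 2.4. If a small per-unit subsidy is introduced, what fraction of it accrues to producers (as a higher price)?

For a small subsidy around the equilibrium, the benefit split depends on the relative slopes, which at a point are proportional to the elasticities.
Buyer share = εs/(εs + |εd|) = 2.4/(2.4 + 2) = 6/11; seller share = |εd|/(εs + |εd|) = 5/11.
So producers capture 5/11 of the subsidy.

Producer share = 5/11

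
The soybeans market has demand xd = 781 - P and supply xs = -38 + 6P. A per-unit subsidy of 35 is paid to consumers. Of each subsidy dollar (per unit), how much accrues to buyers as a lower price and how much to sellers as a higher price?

Buyers gain 30 per unit; sellers gain 5 per unit

Pre-subsidy: 781 - P = -38 + 6P gives P* = 117, x* = 664.
With the rebate, buyers effectively pay Pb = Ps − 35, where Ps is the price sellers receive.
Demand in terms of Ps becomes xd = 781 − 1(Ps − 35) = 816 - Ps. Setting this equal to supply: 816 - Ps = -38 + 6Ps, so Ps = 122.
Buyers pay Pb = 122 − 35 = 87; x' = -38 + 6·122 = 694.
Buyers' price falls by P* − Pb = 117 − 87 = 30; sellers' price rises by Ps − P* = 122 − 117 = 5.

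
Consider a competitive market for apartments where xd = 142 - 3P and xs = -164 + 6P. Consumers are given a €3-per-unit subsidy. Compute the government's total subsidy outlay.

Pre-subsidy: 142 - 3P = -164 + 6P gives P* = 34, x* = 40.
With the rebate, buyers effectively pay Pb = Ps − 3, where Ps is the price sellers receive.
Demand in terms of Ps becomes xd = 142 − 3(Ps − 3) = 151 - 3Ps. Setting this equal to supply: 151 - 3Ps = -164 + 6Ps, so Ps = 35.
Buyers pay Pb = 35 − 3 = 32; x' = -164 + 6·35 = 46.
Government outlay = subsidy × quantity = 3 × 46 = 138.

Government cost = €138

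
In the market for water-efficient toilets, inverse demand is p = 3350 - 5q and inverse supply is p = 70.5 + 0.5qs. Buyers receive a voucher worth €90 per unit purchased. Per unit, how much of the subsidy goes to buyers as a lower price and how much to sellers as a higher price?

Pre-subsidy: 3350 - 5q = 70.5 + 0.5q gives q* = 6559/11 and p* = 4055/11.
With the rebate, buyers effectively pay pb = ps − 90, where ps is the price sellers receive.
On the curves, pb = 3350 - 5q and ps = 70.5 + 0.5q; the wedge ps − pb = 90 gives 70.5 + 0.5q − (3350 - 5q) = 90, so q' = 6739/11.
Then pb = 3350 − 5·(6739/11) = 3155/11 and ps = 70.5 + 0.5·(6739/11) = 4145/11.
Buyers' price falls by p* − pb = 4055/11 − 3155/11 = 900/11; sellers' price rises by ps − p* = 4145/11 − 4055/11 = 90/11.

Buyers gain 900/11 per unit; sellers gain 90/11 per unit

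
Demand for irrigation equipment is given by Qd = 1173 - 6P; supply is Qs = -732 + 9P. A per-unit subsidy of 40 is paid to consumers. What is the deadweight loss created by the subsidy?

Deadweight loss = 2880

Pre-subsidy: 1173 - 6P = -732 + 9P gives P* = 127, Q* = 411.
With the rebate, buyers effectively pay Pb = Ps − 40, where Ps is the price sellers receive.
Demand in terms of Ps becomes Qd = 1173 − 6(Ps − 40) = 1413 - 6Ps. Setting this equal to supply: 1413 - 6Ps = -732 + 9Ps, so Ps = 143.
Buyers pay Pb = 143 − 40 = 103; Q' = -732 + 9·143 = 555.
The subsidy expands output by 555 − 411 = 144 past the efficient level; on those units the gap between marginal cost and willingness to pay runs from 0 up to 40.
DWL = ½ × 40 × 144 = 2880.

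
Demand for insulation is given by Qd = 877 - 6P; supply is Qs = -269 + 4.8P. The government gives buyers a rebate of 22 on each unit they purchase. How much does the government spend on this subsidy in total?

Government cost = 6578

Pre-subsidy: 877 - 6P = -269 + 4.8P gives P* = 955/9, Q* = 721/3.
With the rebate, buyers effectively pay Pb = Ps − 22, where Ps is the price sellers receive.
Demand in terms of Ps becomes Qd = 877 − 6(Ps − 22) = 1009 - 6Ps. Setting this equal to supply: 1009 - 6Ps = -269 + 4.8Ps, so Ps = 355/3.
Buyers pay Pb = 355/3 − 22 = 289/3; Q' = -269 + 4.8·(355/3) = 299.
Government outlay = subsidy × quantity = 22 × 299 = 6578.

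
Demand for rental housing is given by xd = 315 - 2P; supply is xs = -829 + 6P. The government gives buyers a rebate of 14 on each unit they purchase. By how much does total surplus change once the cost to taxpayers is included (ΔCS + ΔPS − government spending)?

Net change in total surplus = -147

Pre-subsidy: 315 - 2P = -829 + 6P gives P* = 143, x* = 29.
With the rebate, buyers effectively pay Pb = Ps − 14, where Ps is the price sellers receive.
Demand in terms of Ps becomes xd = 315 − 2(Ps − 14) = 343 - 2Ps. Setting this equal to supply: 343 - 2Ps = -829 + 6Ps, so Ps = 146.5.
Buyers pay Pb = 146.5 − 14 = 132.5; x' = -829 + 6·146.5 = 50.
ΔCS = ½(29 + 50)(143 − 132.5) = 414.75; ΔPS = ½(29 + 50)(146.5 − 143) = 138.25.
Government spending = 14 × 50 = 700.
Net change = 414.75 + 138.25 − 700 = -147. The loss equals the DWL triangle ½·14·21.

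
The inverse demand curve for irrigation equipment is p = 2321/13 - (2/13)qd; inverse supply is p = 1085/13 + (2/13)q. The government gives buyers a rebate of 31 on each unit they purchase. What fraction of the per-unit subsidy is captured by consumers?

Consumer share = 0.5

Pre-subsidy: 2321/13 - (2/13)q = 1085/13 + (2/13)q gives q* = 309 and p* = 131.
With the rebate, buyers effectively pay pb = ps − 31, where ps is the price sellers receive.
On the curves, pb = 2321/13 - (2/13)q and ps = 1085/13 + (2/13)q; the wedge ps − pb = 31 gives 1085/13 + (2/13)q − (2321/13 - (2/13)q) = 31, so q' = 409.75.
Then pb = 2321/13 − (2/13)·409.75 = 115.5 and ps = 1085/13 + (2/13)·409.75 = 146.5.
Buyers' price falls by p* − pb = 131 − 115.5 = 15.5; sellers' price rises by ps − p* = 146.5 − 131 = 15.5.
So consumers capture 15.5/31 = 0.5 of each unit of subsidy.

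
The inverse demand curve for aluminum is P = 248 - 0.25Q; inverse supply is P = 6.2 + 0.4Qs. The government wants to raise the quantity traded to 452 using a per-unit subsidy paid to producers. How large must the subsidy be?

At Q = 452, from the demand curve buyers pay Pb = 248 − 0.25·452 = 135; from the supply curve sellers need Ps = 6.2 + 0.4·452 = 187.
The subsidy must fill the gap: s = Ps − Pb = 187 − 135 = 52.

Required subsidy s = 52 per unit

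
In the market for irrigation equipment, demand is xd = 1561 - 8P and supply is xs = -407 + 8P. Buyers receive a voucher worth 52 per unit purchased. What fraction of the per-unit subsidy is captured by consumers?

Consumer share = 0.5

Pre-subsidy: 1561 - 8P = -407 + 8P gives P* = 123, x* = 577.
With the rebate, buyers effectively pay Pb = Ps − 52, where Ps is the price sellers receive.
Demand in terms of Ps becomes xd = 1561 − 8(Ps − 52) = 1977 - 8Ps. Setting this equal to supply: 1977 - 8Ps = -407 + 8Ps, so Ps = 149.
Buyers pay Pb = 149 − 52 = 97; x' = -407 + 8·149 = 785.
Buyers' price falls by P* − Pb = 123 − 97 = 26; sellers' price rises by Ps − P* = 149 − 123 = 26.
So consumers capture 26/52 = 0.5 of each unit of subsidy.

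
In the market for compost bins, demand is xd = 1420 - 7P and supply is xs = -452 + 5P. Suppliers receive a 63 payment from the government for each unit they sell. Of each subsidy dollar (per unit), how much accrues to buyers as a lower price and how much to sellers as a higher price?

Buyers gain 26.25 per unit; sellers gain 36.75 per unit

Pre-subsidy: 1420 - 7P = -452 + 5P gives P* = 156, x* = 328.
With the subsidy, sellers receive Ps = Pb + 63 for each unit, where Pb is the price buyers pay.
Supply in terms of Pb becomes xs = -452 + 5(Pb + 63) = -137 + 5Pb. Setting this equal to demand: 1420 - 7Pb = -137 + 5Pb, so Pb = 129.75.
Sellers receive Ps = 129.75 + 63 = 192.75; x' = 1420 − 7·129.75 = 511.75.
Buyers' price falls by P* − Pb = 156 − 129.75 = 26.25; sellers' price rises by Ps − P* = 192.75 − 156 = 36.75.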